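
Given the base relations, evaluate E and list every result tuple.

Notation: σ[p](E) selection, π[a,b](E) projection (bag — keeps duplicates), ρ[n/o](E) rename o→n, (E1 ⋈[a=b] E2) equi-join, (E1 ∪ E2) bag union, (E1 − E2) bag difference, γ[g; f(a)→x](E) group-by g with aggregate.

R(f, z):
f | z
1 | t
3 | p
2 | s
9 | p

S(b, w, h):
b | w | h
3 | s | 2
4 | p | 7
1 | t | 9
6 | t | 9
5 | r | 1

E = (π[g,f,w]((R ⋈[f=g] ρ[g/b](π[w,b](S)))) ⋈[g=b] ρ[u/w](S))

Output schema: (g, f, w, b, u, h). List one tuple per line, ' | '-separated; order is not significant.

Per-node cardinality:
  R → 4
  S → 5
  π[w,b](S) → 5
  ρ[g/b](π[w,b](S)) → 5
  (R ⋈[f=g] ρ[g/b](π[w,b](S))) → 2
  π[g,f,w]((R ⋈[f=g] ρ[g/b](π[w,b](S)))) → 2
  S → 5
  ρ[u/w](S) → 5
  (π[g,f,w]((R ⋈[f=g] ρ[g/b](π[w,b](S)))) ⋈[g=b] ρ[u/w](S)) → 2

== RESULT ==
g | f | w | b | u | h
1 | 1 | t | 1 | t | 9
3 | 3 | s | 3 | s | 2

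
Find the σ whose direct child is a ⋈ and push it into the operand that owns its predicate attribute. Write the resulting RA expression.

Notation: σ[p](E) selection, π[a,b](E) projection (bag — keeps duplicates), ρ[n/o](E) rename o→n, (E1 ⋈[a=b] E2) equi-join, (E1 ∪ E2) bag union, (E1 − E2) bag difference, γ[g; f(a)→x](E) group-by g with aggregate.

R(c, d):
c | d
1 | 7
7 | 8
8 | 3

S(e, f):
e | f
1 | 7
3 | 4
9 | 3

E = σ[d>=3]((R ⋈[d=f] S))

σ filters on d, owned by the left side.
E' = (σ[d>=3](R) ⋈[d=f] S)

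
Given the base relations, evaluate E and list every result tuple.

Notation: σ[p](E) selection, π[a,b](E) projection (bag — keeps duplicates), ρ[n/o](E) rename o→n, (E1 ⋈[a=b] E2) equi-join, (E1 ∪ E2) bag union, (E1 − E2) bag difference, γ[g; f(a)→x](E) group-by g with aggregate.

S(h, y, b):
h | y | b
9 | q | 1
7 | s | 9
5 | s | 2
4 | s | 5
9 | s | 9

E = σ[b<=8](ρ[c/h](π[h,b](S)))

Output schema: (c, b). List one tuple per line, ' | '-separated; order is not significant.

Stepwise |·|:
  S → 5
  π[h,b](S) → 5
  ρ[c/h](π[h,b](S)) → 5
  σ[b<=8](ρ[c/h](π[h,b](S))) → 3

== RESULT ==
c | b
4 | 5
5 | 2
9 | 1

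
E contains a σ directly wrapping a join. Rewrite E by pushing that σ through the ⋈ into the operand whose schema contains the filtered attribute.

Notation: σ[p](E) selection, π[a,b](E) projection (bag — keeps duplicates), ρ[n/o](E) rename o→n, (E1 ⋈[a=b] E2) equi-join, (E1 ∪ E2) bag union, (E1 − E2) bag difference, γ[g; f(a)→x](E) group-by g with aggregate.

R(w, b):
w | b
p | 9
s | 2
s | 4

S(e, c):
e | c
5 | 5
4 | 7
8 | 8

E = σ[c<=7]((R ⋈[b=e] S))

σ filters on c, owned by the right side.
E' = (R ⋈[b=e] σ[c<=7](S))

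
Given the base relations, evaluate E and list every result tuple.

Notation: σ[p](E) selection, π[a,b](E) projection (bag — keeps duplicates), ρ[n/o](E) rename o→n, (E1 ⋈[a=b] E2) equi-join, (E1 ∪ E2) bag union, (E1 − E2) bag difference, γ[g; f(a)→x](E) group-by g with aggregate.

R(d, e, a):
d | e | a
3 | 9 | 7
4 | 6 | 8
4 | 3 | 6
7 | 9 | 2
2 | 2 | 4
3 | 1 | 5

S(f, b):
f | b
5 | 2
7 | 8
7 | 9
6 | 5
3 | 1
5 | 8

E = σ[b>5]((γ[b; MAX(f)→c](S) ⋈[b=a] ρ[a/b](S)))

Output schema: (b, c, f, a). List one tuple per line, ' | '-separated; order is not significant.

Row counts bottom-up:
  S → 6
  γ[b; MAX(f)→c](S) → 5
  S → 6
  ρ[a/b](S) → 6
  (γ[b; MAX(f)→c](S) ⋈[b=a] ρ[a/b](S)) → 6
  σ[b>5]((γ[b; MAX(f)→c](S) ⋈[b=a] ρ[a/b](S))) → 3

== RESULT ==
b | c | f | a
8 | 7 | 5 | 8
8 | 7 | 7 | 8
9 | 7 | 7 | 9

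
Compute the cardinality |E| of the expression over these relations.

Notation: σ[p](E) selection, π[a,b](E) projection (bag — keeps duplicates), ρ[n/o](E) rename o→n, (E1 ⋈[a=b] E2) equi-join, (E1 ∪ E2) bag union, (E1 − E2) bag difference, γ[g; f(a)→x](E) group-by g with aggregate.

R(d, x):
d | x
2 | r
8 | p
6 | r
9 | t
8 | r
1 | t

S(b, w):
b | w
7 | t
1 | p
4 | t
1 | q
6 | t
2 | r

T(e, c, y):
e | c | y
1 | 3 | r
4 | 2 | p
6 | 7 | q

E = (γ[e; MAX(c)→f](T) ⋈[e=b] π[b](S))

Row counts bottom-up:
  T → 3
  γ[e; MAX(c)→f](T) → 3
  S → 6
  π[b](S) → 6
  (γ[e; MAX(c)→f](T) ⋈[e=b] π[b](S)) → 4

|E| = 4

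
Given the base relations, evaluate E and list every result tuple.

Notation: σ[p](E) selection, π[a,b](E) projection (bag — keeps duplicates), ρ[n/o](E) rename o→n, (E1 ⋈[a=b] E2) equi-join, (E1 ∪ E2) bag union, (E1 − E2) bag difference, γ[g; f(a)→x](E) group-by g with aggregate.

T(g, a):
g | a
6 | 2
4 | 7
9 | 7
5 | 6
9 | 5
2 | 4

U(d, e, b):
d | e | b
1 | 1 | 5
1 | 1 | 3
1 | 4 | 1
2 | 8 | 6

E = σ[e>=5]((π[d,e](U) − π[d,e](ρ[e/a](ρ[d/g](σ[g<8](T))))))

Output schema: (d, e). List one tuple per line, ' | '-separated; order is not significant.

Row counts bottom-up:
  U → 4
  π[d,e](U) → 4
  T → 6
  σ[g<8](T) → 4
  ρ[d/g](σ[g<8](T)) → 4
  ρ[e/a](ρ[d/g](σ[g<8](T))) → 4
  π[d,e](ρ[e/a](ρ[d/g](σ[g<8](T)))) → 4
  (π[d,e](U) − π[d,e](ρ[e/a](ρ[d/g](σ[g<8](T))))) → 4
  σ[e>=5]((π[d,e](U) − π[d,e](ρ[e/a](ρ[d/g](σ[g<8](T)))))) → 1

== RESULT ==
d | e
2 | 8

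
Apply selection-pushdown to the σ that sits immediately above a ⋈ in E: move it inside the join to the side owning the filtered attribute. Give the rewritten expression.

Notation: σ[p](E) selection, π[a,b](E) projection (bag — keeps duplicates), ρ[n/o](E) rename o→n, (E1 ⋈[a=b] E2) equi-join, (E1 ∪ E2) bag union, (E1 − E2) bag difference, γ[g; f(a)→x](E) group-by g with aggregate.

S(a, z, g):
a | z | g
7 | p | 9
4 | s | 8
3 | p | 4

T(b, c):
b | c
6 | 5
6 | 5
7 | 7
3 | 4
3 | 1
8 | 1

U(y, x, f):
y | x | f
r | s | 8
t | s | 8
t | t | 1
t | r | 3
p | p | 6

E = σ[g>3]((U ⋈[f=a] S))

σ filters on g, owned by the right side.
E' = (U ⋈[f=a] σ[g>3](S))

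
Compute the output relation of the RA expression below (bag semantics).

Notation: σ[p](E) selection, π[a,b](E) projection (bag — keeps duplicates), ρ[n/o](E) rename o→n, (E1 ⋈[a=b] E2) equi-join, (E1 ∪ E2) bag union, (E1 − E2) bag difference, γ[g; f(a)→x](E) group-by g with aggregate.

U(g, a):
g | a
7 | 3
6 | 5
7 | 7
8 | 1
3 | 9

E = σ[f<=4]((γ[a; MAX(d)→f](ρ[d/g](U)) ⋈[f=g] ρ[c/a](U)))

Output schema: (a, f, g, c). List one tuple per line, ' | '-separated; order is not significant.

Stepwise |·|:
  U → 5
  ρ[d/g](U) → 5
  γ[a; MAX(d)→f](ρ[d/g](U)) → 5
  U → 5
  ρ[c/a](U) → 5
  (γ[a; MAX(d)→f](ρ[d/g](U)) ⋈[f=g] ρ[c/a](U)) → 7
  σ[f<=4]((γ[a; MAX(d)→f](ρ[d/g](U)) ⋈[f=g] ρ[c/a](U))) → 1

== RESULT ==
a | f | g | c
9 | 3 | 3 | 9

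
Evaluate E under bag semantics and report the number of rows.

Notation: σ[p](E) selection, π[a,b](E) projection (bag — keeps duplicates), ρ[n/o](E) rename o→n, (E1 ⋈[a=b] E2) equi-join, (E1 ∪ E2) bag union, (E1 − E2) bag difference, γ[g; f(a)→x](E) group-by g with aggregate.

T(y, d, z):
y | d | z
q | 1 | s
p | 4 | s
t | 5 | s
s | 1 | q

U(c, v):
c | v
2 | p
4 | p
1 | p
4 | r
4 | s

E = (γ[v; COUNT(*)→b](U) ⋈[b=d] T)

Subexpression sizes:
  U → 5
  γ[v; COUNT(*)→b](U) → 3
  T → 4
  (γ[v; COUNT(*)→b](U) ⋈[b=d] T) → 4

|E| = 4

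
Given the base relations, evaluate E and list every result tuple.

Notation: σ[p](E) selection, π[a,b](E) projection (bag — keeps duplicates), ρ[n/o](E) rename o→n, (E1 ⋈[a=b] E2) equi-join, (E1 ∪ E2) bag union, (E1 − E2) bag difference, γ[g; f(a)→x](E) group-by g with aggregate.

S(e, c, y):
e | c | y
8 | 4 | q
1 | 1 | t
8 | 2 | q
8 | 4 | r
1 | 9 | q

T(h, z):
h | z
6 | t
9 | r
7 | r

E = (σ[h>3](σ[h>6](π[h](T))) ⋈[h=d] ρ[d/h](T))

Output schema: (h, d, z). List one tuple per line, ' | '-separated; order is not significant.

Stepwise |·|:
  T → 3
  π[h](T) → 3
  σ[h>6](π[h](T)) → 2
  σ[h>3](σ[h>6](π[h](T))) → 2
  T → 3
  ρ[d/h](T) → 3
  (σ[h>3](σ[h>6](π[h](T))) ⋈[h=d] ρ[d/h](T)) → 2

== RESULT ==
h | d | z
7 | 7 | r
9 | 9 | r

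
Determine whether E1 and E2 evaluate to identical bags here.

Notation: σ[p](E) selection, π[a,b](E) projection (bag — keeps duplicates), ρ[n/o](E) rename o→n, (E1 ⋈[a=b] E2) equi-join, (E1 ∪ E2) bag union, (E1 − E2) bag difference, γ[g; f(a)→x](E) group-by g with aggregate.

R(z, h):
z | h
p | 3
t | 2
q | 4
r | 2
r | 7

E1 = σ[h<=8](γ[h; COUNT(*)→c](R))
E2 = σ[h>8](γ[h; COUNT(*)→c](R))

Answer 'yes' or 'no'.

E1 row counts bottom-up:
  R → 5
  γ[h; COUNT(*)→c](R) → 4
  σ[h<=8](γ[h; COUNT(*)→c](R)) → 4
E2 row counts bottom-up:
  R → 5
  γ[h; COUNT(*)→c](R) → 4
  σ[h>8](γ[h; COUNT(*)→c](R)) → 0

E1 result:
h | c
2 | 2
3 | 1
4 | 1
7 | 1
E2 result:
h | c
(0 rows)
Witness: (3, 1) appears 1× in E1 but 0× in E2.

no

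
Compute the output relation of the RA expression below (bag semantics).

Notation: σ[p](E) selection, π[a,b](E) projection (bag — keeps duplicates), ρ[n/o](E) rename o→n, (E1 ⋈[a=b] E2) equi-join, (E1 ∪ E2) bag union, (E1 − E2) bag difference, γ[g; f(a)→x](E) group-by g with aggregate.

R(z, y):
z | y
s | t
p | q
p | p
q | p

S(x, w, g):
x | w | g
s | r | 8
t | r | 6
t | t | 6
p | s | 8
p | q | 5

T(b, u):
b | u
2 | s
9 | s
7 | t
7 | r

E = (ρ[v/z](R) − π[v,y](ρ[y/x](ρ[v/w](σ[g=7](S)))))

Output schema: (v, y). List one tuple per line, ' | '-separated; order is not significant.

Per-node cardinality:
  R → 4
  ρ[v/z](R) → 4
  S → 5
  σ[g=7](S) → 0
  ρ[v/w](σ[g=7](S)) → 0
  ρ[y/x](ρ[v/w](σ[g=7](S))) → 0
  π[v,y](ρ[y/x](ρ[v/w](σ[g=7](S)))) → 0
  (ρ[v/z](R) − π[v,y](ρ[y/x](ρ[v/w](σ[g=7](S))))) → 4

== RESULT ==
v | y
p | p
p | q
q | p
s | t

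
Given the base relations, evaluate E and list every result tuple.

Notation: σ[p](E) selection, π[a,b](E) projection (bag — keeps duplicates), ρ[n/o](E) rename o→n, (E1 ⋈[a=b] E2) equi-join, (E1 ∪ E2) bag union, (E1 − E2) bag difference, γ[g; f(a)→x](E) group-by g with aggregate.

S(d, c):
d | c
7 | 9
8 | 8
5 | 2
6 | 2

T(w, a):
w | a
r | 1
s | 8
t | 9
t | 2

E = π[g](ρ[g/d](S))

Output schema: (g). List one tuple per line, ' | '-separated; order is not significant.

Row counts bottom-up:
  S → 4
  ρ[g/d](S) → 4
  π[g](ρ[g/d](S)) → 4

== RESULT ==
g
5
6
7
8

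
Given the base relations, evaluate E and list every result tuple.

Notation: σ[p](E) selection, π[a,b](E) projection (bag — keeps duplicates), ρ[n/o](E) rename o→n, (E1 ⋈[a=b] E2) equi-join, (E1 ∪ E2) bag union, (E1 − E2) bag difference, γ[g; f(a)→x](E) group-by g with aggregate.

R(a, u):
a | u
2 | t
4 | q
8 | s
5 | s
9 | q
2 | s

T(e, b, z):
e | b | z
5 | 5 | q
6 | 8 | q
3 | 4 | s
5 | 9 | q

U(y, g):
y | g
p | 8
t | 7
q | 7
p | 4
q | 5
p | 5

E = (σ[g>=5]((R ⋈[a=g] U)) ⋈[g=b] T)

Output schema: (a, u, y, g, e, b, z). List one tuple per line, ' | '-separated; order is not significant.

Subexpression sizes:
  R → 6
  U → 6
  (R ⋈[a=g] U) → 4
  σ[g>=5]((R ⋈[a=g] U)) → 3
  T → 4
  (σ[g>=5]((R ⋈[a=g] U)) ⋈[g=b] T) → 3

== RESULT ==
a | u | y | g | e | b | z
5 | s | p | 5 | 5 | 5 | q
5 | s | q | 5 | 5 | 5 | q
8 | s | p | 8 | 6 | 8 | q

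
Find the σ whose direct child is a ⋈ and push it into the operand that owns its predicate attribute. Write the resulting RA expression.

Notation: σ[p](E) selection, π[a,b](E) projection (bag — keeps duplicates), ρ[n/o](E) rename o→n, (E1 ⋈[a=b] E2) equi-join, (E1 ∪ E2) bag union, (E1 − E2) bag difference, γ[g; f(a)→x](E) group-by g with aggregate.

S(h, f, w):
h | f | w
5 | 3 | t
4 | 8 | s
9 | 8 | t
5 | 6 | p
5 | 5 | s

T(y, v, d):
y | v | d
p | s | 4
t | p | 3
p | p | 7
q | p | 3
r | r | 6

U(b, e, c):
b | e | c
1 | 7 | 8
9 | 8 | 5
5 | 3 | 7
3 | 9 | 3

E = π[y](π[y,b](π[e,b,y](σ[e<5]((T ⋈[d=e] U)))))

σ filters on e, owned by the right side.
E' = π[y](π[y,b](π[e,b,y]((T ⋈[d=e] σ[e<5](U)))))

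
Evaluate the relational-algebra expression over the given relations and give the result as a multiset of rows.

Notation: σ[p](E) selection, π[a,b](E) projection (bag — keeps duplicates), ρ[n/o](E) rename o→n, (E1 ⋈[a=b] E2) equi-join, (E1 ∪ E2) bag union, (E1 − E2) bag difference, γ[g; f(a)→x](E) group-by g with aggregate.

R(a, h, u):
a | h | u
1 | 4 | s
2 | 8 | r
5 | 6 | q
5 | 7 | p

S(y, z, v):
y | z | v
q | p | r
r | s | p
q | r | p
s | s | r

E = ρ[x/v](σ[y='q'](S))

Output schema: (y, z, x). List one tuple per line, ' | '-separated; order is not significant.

Subexpression sizes:
  S → 4
  σ[y='q'](S) → 2
  ρ[x/v](σ[y='q'](S)) → 2

== RESULT ==
y | z | x
q | p | r
q | r | p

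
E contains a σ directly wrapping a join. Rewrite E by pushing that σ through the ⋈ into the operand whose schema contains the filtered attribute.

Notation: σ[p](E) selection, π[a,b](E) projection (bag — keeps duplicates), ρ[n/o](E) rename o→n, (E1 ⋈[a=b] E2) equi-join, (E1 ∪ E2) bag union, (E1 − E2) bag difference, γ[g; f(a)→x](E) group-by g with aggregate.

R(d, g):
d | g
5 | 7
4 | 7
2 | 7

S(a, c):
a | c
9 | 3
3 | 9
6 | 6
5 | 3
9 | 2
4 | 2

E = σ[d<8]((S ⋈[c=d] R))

σ filters on d, owned by the right side.
E' = (S ⋈[c=d] σ[d<8](R))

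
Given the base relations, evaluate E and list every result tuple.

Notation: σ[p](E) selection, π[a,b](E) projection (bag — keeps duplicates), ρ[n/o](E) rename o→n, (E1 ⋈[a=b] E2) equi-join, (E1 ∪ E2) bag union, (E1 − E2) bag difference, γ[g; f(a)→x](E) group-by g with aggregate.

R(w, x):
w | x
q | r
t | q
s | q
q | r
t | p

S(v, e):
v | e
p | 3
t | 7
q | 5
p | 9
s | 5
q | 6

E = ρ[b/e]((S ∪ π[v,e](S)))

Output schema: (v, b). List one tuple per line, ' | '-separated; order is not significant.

Per-node cardinality:
  S → 6
  S → 6
  π[v,e](S) → 6
  (S ∪ π[v,e](S)) → 12
  ρ[b/e]((S ∪ π[v,e](S))) → 12

== RESULT ==
v | b
p | 3
p | 3
p | 9
p | 9
q | 5
q | 5
q | 6
q | 6
s | 5
s | 5
t | 7
t | 7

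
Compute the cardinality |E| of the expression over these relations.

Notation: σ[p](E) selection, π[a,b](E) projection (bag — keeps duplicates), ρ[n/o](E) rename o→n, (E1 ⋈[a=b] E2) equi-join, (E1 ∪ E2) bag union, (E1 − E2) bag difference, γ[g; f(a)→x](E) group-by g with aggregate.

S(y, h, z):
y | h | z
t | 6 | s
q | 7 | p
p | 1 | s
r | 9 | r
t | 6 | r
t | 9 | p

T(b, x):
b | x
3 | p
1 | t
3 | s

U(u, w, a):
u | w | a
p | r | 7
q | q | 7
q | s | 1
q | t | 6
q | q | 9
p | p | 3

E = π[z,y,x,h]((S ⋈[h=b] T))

Subexpression sizes:
  S → 6
  T → 3
  (S ⋈[h=b] T) → 1
  π[z,y,x,h]((S ⋈[h=b] T)) → 1

|E| = 1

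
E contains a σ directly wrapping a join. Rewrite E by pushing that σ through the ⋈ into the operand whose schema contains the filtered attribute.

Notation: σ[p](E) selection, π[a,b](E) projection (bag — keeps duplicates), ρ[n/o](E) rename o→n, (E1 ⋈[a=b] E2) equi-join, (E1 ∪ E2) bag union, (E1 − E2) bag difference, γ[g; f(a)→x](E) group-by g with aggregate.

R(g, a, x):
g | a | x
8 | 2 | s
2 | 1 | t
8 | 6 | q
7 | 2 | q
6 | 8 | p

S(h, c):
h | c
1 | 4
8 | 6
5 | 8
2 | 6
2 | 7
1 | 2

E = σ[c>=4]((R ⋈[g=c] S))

σ filters on c, owned by the right side.
E' = (R ⋈[g=c] σ[c>=4](S))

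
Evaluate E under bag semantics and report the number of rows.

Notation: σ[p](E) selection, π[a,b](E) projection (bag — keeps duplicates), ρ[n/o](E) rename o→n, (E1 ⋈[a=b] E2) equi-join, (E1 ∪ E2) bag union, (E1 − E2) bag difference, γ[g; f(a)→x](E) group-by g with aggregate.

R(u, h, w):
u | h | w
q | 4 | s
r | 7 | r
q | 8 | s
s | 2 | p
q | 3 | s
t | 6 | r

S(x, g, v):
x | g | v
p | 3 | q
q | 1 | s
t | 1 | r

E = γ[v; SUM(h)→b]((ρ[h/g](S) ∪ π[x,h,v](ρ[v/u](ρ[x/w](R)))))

Row counts bottom-up:
  S → 3
  ρ[h/g](S) → 3
  R → 6
  ρ[x/w](R) → 6
  ρ[v/u](ρ[x/w](R)) → 6
  π[x,h,v](ρ[v/u](ρ[x/w](R))) → 6
  (ρ[h/g](S) ∪ π[x,h,v](ρ[v/u](ρ[x/w](R)))) → 9
  γ[v; SUM(h)→b]((ρ[h/g](S) ∪ π[x,h,v](ρ[v/u](ρ[x/w](R))))) → 4

|E| = 4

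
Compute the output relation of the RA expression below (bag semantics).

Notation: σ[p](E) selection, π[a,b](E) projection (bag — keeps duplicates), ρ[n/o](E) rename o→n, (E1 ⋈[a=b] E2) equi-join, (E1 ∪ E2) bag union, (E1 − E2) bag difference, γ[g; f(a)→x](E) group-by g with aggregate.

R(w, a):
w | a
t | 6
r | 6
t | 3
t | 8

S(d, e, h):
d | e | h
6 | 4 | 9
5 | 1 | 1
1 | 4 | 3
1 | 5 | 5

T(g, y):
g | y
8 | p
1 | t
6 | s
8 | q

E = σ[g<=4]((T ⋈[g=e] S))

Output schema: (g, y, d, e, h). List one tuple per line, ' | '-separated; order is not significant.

Per-node cardinality:
  T → 4
  S → 4
  (T ⋈[g=e] S) → 1
  σ[g<=4]((T ⋈[g=e] S)) → 1

== RESULT ==
g | y | d | e | h
1 | t | 5 | 1 | 1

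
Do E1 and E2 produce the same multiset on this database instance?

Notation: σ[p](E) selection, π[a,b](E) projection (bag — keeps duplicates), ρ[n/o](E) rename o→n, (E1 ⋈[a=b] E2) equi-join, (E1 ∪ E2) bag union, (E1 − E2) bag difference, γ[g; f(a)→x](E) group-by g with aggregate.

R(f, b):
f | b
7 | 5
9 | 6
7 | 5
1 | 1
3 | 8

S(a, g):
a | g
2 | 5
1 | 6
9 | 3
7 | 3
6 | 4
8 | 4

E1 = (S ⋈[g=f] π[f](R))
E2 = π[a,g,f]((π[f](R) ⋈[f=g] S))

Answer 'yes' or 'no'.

E1 per-node cardinality:
  S → 6
  R → 5
  π[f](R) → 5
  (S ⋈[g=f] π[f](R)) → 2
E2 per-node cardinality:
  R → 5
  π[f](R) → 5
  S → 6
  (π[f](R) ⋈[f=g] S) → 2
  π[a,g,f]((π[f](R) ⋈[f=g] S)) → 2

E1 and E2 produce the same multiset:
a | g | f
7 | 3 | 3
9 | 3 | 3

yes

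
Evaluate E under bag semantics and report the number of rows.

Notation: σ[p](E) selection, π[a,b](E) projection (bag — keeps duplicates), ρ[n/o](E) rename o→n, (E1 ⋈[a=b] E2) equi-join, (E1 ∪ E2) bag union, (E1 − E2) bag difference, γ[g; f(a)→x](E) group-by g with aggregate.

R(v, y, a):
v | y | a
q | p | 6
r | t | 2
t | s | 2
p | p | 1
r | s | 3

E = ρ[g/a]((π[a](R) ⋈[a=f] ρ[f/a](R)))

Row counts bottom-up:
  R → 5
  π[a](R) → 5
  R → 5
  ρ[f/a](R) → 5
  (π[a](R) ⋈[a=f] ρ[f/a](R)) → 7
  ρ[g/a]((π[a](R) ⋈[a=f] ρ[f/a](R))) → 7

|E| = 7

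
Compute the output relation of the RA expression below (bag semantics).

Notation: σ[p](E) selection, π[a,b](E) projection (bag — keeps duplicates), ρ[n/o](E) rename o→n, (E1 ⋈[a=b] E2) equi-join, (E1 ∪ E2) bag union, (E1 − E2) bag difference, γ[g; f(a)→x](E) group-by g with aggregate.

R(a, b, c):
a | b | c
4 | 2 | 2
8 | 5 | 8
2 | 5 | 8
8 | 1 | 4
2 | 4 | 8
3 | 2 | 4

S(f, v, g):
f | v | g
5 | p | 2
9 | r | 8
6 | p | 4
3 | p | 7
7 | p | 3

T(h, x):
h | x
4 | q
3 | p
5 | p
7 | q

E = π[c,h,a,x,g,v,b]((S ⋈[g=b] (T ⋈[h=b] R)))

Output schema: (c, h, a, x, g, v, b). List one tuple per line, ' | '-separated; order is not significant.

Per-node cardinality:
  S → 5
  T → 4
  R → 6
  (T ⋈[h=b] R) → 3
  (S ⋈[g=b] (T ⋈[h=b] R)) → 1
  π[c,h,a,x,g,v,b]((S ⋈[g=b] (T ⋈[h=b] R))) → 1

== RESULT ==
c | h | a | x | g | v | b
8 | 4 | 2 | q | 4 | p | 4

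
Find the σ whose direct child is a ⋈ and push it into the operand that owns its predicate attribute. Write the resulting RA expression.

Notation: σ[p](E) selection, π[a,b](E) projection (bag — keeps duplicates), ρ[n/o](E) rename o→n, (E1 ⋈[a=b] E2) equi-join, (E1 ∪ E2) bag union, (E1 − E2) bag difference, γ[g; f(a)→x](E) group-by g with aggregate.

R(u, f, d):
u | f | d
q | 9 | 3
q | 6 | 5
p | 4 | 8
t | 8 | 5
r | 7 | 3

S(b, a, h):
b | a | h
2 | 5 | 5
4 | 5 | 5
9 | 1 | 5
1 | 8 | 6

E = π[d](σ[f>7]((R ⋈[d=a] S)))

σ filters on f, owned by the left side.
E' = π[d]((σ[f>7](R) ⋈[d=a] S))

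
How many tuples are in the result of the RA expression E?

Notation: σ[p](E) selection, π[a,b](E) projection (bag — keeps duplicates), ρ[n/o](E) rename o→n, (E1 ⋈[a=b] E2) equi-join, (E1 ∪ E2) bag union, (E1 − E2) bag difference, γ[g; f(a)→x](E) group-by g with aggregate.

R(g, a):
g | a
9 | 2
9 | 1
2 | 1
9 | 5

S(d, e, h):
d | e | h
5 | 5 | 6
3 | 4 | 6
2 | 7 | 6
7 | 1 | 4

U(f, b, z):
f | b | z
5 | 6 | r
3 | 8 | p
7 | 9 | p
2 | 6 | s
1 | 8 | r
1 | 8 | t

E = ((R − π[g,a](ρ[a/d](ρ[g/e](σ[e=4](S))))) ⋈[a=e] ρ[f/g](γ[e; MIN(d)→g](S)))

Subexpression sizes:
  R → 4
  S → 4
  σ[e=4](S) → 1
  ρ[g/e](σ[e=4](S)) → 1
  ρ[a/d](ρ[g/e](σ[e=4](S))) → 1
  π[g,a](ρ[a/d](ρ[g/e](σ[e=4](S)))) → 1
  (R − π[g,a](ρ[a/d](ρ[g/e](σ[e=4](S))))) → 4
  S → 4
  γ[e; MIN(d)→g](S) → 4
  ρ[f/g](γ[e; MIN(d)→g](S)) → 4
  ((R − π[g,a](ρ[a/d](ρ[g/e](σ[e=4](S))))) ⋈[a=e] ρ[f/g](γ[e; MIN(d)→g](S))) → 3

|E| = 3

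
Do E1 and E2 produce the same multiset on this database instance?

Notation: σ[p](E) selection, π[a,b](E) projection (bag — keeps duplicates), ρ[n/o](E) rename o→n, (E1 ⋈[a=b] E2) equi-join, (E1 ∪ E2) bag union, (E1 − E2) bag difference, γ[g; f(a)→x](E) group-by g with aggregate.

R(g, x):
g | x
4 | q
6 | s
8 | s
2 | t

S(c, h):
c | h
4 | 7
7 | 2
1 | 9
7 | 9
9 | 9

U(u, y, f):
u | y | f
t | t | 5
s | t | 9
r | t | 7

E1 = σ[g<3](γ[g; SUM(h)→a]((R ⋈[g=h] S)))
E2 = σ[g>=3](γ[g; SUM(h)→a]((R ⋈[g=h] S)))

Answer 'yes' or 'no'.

E1 row counts bottom-up:
  R → 4
  S → 5
  (R ⋈[g=h] S) → 1
  γ[g; SUM(h)→a]((R ⋈[g=h] S)) → 1
  σ[g<3](γ[g; SUM(h)→a]((R ⋈[g=h] S))) → 1
E2 row counts bottom-up:
  R → 4
  S → 5
  (R ⋈[g=h] S) → 1
  γ[g; SUM(h)→a]((R ⋈[g=h] S)) → 1
  σ[g>=3](γ[g; SUM(h)→a]((R ⋈[g=h] S))) → 0

E1 result:
g | a
2 | 2
E2 result:
g | a
(0 rows)
Witness: (2, 2) appears 1× in E1 but 0× in E2.

no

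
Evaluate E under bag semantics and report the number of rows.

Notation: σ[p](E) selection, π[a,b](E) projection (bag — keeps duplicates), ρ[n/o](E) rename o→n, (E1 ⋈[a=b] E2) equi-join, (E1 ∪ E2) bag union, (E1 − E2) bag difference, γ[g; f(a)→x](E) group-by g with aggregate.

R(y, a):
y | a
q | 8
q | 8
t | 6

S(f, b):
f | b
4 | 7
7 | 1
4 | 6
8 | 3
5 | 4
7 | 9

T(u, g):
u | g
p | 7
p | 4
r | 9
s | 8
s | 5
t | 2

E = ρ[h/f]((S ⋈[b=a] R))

Stepwise |·|:
  S → 6
  R → 3
  (S ⋈[b=a] R) → 1
  ρ[h/f]((S ⋈[b=a] R)) → 1

|E| = 1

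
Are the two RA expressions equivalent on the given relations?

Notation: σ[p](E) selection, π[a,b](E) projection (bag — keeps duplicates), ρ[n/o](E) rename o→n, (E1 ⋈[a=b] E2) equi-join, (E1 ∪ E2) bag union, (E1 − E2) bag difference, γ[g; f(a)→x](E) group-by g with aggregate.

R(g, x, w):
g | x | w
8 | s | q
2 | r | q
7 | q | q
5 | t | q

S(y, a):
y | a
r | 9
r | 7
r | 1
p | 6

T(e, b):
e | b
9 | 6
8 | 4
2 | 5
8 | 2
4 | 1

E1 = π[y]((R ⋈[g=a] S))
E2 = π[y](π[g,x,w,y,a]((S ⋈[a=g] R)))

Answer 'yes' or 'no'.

E1 per-node cardinality:
  R → 4
  S → 4
  (R ⋈[g=a] S) → 1
  π[y]((R ⋈[g=a] S)) → 1
E2 per-node cardinality:
  S → 4
  R → 4
  (S ⋈[a=g] R) → 1
  π[g,x,w,y,a]((S ⋈[a=g] R)) → 1
  π[y](π[g,x,w,y,a]((S ⋈[a=g] R))) → 1

E1 and E2 produce the same multiset:
y
r

yes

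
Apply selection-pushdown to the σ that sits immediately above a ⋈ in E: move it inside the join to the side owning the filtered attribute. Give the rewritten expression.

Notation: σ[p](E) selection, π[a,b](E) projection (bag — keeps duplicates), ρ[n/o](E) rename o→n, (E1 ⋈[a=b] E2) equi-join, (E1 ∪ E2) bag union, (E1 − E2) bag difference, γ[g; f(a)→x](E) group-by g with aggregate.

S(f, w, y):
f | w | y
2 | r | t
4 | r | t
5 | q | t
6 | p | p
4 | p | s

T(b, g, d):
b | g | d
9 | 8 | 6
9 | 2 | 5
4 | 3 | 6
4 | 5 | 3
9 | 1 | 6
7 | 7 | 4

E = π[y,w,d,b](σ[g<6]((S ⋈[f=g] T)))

σ filters on g, owned by the right side.
E' = π[y,w,d,b]((S ⋈[f=g] σ[g<6](T)))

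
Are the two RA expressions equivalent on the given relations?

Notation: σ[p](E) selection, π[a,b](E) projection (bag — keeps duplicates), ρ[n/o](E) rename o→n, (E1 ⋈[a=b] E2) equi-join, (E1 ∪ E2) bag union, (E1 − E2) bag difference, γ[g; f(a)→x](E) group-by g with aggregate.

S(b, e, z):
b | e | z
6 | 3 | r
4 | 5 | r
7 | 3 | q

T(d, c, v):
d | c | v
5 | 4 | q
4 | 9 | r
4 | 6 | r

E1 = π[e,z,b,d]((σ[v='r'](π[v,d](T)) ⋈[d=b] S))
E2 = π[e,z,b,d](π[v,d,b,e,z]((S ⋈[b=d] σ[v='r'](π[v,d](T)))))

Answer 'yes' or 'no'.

E1 row counts bottom-up:
  T → 3
  π[v,d](T) → 3
  σ[v='r'](π[v,d](T)) → 2
  S → 3
  (σ[v='r'](π[v,d](T)) ⋈[d=b] S) → 2
  π[e,z,b,d]((σ[v='r'](π[v,d](T)) ⋈[d=b] S)) → 2
E2 row counts bottom-up:
  S → 3
  T → 3
  π[v,d](T) → 3
  σ[v='r'](π[v,d](T)) → 2
  (S ⋈[b=d] σ[v='r'](π[v,d](T))) → 2
  π[v,d,b,e,z]((S ⋈[b=d] σ[v='r'](π[v,d](T)))) → 2
  π[e,z,b,d](π[v,d,b,e,z]((S ⋈[b=d] σ[v='r'](π[v,d](T))))) → 2

E1 and E2 produce the same multiset:
e | z | b | d
5 | r | 4 | 4
5 | r | 4 | 4

yes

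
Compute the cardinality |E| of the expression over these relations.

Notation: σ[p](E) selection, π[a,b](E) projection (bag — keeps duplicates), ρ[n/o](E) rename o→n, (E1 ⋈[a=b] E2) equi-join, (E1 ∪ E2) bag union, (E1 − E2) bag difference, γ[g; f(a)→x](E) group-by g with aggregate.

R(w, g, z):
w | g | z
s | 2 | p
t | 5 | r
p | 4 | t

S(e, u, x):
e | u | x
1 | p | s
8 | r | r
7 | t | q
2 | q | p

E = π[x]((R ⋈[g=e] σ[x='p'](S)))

Stepwise |·|:
  R → 3
  S → 4
  σ[x='p'](S) → 1
  (R ⋈[g=e] σ[x='p'](S)) → 1
  π[x]((R ⋈[g=e] σ[x='p'](S))) → 1

|E| = 1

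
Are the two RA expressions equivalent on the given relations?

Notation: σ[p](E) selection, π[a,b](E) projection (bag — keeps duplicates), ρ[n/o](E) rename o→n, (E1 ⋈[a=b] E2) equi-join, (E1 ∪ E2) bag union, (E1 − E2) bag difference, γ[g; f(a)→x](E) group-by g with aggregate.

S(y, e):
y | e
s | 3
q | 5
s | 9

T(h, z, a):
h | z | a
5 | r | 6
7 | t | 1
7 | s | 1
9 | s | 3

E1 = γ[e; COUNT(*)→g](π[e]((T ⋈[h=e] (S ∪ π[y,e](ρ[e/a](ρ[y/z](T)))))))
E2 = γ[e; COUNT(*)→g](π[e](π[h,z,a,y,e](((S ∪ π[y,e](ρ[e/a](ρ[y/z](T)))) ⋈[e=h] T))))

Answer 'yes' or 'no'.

E1 stepwise |·|:
  T → 4
  S → 3
  T → 4
  ρ[y/z](T) → 4
  ρ[e/a](ρ[y/z](T)) → 4
  π[y,e](ρ[e/a](ρ[y/z](T))) → 4
  (S ∪ π[y,e](ρ[e/a](ρ[y/z](T)))) → 7
  (T ⋈[h=e] (S ∪ π[y,e](ρ[e/a](ρ[y/z](T))))) → 2
  π[e]((T ⋈[h=e] (S ∪ π[y,e](ρ[e/a](ρ[y/z](T)))))) → 2
  γ[e; COUNT(*)→g](π[e]((T ⋈[h=e] (S ∪ π[y,e](ρ[e/a](ρ[y/z](T))))))) → 2
E2 stepwise |·|:
  S → 3
  T → 4
  ρ[y/z](T) → 4
  ρ[e/a](ρ[y/z](T)) → 4
  π[y,e](ρ[e/a](ρ[y/z](T))) → 4
  (S ∪ π[y,e](ρ[e/a](ρ[y/z](T)))) → 7
  T → 4
  ((S ∪ π[y,e](ρ[e/a](ρ[y/z](T)))) ⋈[e=h] T) → 2
  π[h,z,a,y,e](((S ∪ π[y,e](ρ[e/a](ρ[y/z](T)))) ⋈[e=h] T)) → 2
  π[e](π[h,z,a,y,e](((S ∪ π[y,e](ρ[e/a](ρ[y/z](T)))) ⋈[e=h] T))) → 2
  γ[e; COUNT(*)→g](π[e](π[h,z,a,y,e](((S ∪ π[y,e](ρ[e/a](ρ[y/z](T)))) ⋈[e=h] T)))) → 2

E1 and E2 produce the same multiset:
e | g
5 | 1
9 | 1

yes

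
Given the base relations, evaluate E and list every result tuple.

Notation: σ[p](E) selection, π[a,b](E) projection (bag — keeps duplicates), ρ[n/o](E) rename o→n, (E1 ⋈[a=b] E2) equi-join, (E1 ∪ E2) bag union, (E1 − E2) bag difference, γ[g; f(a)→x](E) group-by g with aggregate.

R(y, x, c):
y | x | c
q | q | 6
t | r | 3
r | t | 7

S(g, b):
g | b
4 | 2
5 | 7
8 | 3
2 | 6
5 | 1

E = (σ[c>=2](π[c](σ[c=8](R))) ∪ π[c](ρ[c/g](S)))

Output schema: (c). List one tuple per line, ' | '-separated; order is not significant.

Per-node cardinality:
  R → 3
  σ[c=8](R) → 0
  π[c](σ[c=8](R)) → 0
  σ[c>=2](π[c](σ[c=8](R))) → 0
  S → 5
  ρ[c/g](S) → 5
  π[c](ρ[c/g](S)) → 5
  (σ[c>=2](π[c](σ[c=8](R))) ∪ π[c](ρ[c/g](S))) → 5

== RESULT ==
c
2
4
5
5
8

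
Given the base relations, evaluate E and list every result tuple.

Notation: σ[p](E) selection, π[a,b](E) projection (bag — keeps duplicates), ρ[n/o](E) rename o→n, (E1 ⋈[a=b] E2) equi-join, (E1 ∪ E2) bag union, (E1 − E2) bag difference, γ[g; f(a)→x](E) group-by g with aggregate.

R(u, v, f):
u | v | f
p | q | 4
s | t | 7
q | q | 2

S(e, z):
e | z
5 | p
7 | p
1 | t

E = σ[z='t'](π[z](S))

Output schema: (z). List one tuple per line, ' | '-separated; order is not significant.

Per-node cardinality:
  S → 3
  π[z](S) → 3
  σ[z='t'](π[z](S)) → 1

== RESULT ==
z
t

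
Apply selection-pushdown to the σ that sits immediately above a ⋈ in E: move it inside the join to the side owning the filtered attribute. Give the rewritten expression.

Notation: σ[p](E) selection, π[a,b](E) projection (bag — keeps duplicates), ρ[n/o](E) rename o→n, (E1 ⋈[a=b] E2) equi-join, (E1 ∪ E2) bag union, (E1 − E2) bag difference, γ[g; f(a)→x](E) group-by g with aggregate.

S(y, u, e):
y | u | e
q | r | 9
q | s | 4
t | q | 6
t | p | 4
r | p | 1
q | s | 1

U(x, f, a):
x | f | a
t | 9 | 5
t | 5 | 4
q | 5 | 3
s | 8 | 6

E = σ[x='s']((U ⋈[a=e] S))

σ filters on x, owned by the left side.
E' = (σ[x='s'](U) ⋈[a=e] S)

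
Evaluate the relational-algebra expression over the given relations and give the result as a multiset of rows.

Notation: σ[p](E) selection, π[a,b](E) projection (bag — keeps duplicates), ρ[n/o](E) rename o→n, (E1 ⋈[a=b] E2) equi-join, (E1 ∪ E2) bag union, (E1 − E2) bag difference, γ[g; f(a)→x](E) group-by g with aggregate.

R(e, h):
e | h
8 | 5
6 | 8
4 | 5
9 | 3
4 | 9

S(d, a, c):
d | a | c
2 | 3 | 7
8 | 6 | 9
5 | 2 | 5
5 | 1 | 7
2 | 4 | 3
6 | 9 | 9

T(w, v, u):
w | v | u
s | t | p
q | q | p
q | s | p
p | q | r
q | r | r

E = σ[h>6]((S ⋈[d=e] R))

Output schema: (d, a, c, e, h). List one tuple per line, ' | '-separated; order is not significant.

Stepwise |·|:
  S → 6
  R → 5
  (S ⋈[d=e] R) → 2
  σ[h>6]((S ⋈[d=e] R)) → 1

== RESULT ==
d | a | c | e | h
6 | 9 | 9 | 6 | 8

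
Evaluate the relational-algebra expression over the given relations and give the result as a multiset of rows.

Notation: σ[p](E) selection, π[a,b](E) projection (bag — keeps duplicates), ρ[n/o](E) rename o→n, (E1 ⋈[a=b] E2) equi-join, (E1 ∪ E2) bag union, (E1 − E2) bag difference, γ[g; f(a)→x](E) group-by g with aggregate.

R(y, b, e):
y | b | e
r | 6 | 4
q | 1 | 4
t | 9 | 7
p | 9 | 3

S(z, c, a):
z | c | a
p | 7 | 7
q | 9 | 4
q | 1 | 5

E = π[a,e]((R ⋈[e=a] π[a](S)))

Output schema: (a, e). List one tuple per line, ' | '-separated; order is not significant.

Row counts bottom-up:
  R → 4
  S → 3
  π[a](S) → 3
  (R ⋈[e=a] π[a](S)) → 3
  π[a,e]((R ⋈[e=a] π[a](S))) → 3

== RESULT ==
a | e
4 | 4
4 | 4
7 | 7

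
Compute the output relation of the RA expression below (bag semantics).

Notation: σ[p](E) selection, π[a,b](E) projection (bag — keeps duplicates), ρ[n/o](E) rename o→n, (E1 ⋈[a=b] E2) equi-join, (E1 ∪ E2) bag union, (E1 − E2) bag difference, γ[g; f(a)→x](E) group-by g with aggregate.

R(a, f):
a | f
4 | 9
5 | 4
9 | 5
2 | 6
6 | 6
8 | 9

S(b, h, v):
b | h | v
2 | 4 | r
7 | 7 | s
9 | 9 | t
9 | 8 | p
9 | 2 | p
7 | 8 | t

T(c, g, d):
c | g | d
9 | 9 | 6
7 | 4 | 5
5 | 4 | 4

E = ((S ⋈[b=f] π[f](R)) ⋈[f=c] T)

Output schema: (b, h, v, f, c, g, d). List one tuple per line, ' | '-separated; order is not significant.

Stepwise |·|:
  S → 6
  R → 6
  π[f](R) → 6
  (S ⋈[b=f] π[f](R)) → 6
  T → 3
  ((S ⋈[b=f] π[f](R)) ⋈[f=c] T) → 6

== RESULT ==
b | h | v | f | c | g | d
9 | 2 | p | 9 | 9 | 9 | 6
9 | 2 | p | 9 | 9 | 9 | 6
9 | 8 | p | 9 | 9 | 9 | 6
9 | 8 | p | 9 | 9 | 9 | 6
9 | 9 | t | 9 | 9 | 9 | 6
9 | 9 | t | 9 | 9 | 9 | 6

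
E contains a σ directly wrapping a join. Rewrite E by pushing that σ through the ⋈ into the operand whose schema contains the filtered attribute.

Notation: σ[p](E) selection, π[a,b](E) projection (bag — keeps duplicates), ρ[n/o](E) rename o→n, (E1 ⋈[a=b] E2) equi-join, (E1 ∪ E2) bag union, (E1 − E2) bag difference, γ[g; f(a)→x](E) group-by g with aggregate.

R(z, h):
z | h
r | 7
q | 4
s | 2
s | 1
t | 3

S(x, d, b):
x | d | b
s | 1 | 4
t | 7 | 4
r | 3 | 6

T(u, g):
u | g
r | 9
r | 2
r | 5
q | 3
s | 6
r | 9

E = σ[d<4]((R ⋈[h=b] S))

σ filters on d, owned by the right side.
E' = (R ⋈[h=b] σ[d<4](S))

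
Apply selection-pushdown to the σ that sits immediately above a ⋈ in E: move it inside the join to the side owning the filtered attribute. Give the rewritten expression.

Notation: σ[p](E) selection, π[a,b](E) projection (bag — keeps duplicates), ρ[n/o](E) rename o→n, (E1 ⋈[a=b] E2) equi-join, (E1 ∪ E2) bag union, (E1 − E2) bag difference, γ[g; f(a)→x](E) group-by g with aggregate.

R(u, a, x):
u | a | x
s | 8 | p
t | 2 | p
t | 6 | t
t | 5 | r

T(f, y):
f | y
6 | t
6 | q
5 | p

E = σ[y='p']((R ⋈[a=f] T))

σ filters on y, owned by the right side.
E' = (R ⋈[a=f] σ[y='p'](T))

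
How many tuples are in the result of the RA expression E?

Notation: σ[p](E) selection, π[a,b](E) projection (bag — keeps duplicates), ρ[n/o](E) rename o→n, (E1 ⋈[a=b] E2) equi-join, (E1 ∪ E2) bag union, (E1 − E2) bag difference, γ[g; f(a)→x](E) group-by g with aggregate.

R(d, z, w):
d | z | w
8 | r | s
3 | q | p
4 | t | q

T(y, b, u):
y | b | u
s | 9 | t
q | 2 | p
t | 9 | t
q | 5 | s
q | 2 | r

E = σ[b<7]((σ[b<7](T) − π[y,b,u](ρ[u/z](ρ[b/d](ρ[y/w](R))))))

Stepwise |·|:
  T → 5
  σ[b<7](T) → 3
  R → 3
  ρ[y/w](R) → 3
  ρ[b/d](ρ[y/w](R)) → 3
  ρ[u/z](ρ[b/d](ρ[y/w](R))) → 3
  π[y,b,u](ρ[u/z](ρ[b/d](ρ[y/w](R)))) → 3
  (σ[b<7](T) − π[y,b,u](ρ[u/z](ρ[b/d](ρ[y/w](R))))) → 3
  σ[b<7]((σ[b<7](T) − π[y,b,u](ρ[u/z](ρ[b/d](ρ[y/w](R)))))) → 3

|E| = 3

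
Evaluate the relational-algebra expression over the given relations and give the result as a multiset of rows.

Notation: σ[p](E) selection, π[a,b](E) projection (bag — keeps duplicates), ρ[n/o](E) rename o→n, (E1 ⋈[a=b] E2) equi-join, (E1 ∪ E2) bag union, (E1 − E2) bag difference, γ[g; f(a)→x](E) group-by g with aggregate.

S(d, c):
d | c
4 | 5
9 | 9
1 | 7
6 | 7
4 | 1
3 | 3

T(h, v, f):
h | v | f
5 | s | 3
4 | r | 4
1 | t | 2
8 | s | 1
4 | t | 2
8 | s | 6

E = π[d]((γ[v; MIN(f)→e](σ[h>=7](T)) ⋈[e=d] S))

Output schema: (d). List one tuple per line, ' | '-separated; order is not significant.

Row counts bottom-up:
  T → 6
  σ[h>=7](T) → 2
  γ[v; MIN(f)→e](σ[h>=7](T)) → 1
  S → 6
  (γ[v; MIN(f)→e](σ[h>=7](T)) ⋈[e=d] S) → 1
  π[d]((γ[v; MIN(f)→e](σ[h>=7](T)) ⋈[e=d] S)) → 1

== RESULT ==
d
1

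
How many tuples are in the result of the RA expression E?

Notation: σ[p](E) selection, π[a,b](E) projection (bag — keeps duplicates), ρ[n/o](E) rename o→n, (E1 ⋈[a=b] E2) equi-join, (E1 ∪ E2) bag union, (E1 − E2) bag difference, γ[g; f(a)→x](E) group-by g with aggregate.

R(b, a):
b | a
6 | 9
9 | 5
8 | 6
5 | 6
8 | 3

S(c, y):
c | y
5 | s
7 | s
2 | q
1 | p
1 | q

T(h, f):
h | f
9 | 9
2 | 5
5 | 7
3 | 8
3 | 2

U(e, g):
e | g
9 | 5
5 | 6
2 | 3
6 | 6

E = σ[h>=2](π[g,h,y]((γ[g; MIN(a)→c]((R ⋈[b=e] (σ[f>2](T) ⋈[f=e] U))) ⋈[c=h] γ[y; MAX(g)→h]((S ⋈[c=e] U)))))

Per-node cardinality:
  R → 5
  T → 5
  σ[f>2](T) → 4
  U → 4
  (σ[f>2](T) ⋈[f=e] U) → 2
  (R ⋈[b=e] (σ[f>2](T) ⋈[f=e] U)) → 2
  γ[g; MIN(a)→c]((R ⋈[b=e] (σ[f>2](T) ⋈[f=e] U))) → 2
  S → 5
  U → 4
  (S ⋈[c=e] U) → 2
  γ[y; MAX(g)→h]((S ⋈[c=e] U)) → 2
  (γ[g; MIN(a)→c]((R ⋈[b=e] (σ[f>2](T) ⋈[f=e] U))) ⋈[c=h] γ[y; MAX(g)→h]((S ⋈[c=e] U))) → 1
  π[g,h,y]((γ[g; MIN(a)→c]((R ⋈[b=e] (σ[f>2](T) ⋈[f=e] U))) ⋈[c=h] γ[y; MAX(g)→h]((S ⋈[c=e] U)))) → 1
  σ[h>=2](π[g,h,y]((γ[g; MIN(a)→c]((R ⋈[b=e] (σ[f>2](T) ⋈[f=e] U))) ⋈[c=h] γ[y; MAX(g)→h]((S ⋈[c=e] U))))) → 1

|E| = 1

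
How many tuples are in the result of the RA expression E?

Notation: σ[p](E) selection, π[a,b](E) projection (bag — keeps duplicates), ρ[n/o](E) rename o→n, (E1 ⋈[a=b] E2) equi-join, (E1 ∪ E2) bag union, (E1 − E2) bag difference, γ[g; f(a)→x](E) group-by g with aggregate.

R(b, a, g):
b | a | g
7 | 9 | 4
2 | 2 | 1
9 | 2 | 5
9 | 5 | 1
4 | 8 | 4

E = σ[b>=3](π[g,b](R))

Subexpression sizes:
  R → 5
  π[g,b](R) → 5
  σ[b>=3](π[g,b](R)) → 4

|E| = 4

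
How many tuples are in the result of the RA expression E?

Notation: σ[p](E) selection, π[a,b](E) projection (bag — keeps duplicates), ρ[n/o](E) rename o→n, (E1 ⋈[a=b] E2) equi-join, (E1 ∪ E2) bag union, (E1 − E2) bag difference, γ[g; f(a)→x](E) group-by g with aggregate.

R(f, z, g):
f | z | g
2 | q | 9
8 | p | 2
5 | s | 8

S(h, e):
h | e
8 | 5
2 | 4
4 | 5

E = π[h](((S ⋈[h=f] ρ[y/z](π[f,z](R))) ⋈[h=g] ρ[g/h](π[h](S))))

Row counts bottom-up:
  S → 3
  R → 3
  π[f,z](R) → 3
  ρ[y/z](π[f,z](R)) → 3
  (S ⋈[h=f] ρ[y/z](π[f,z](R))) → 2
  S → 3
  π[h](S) → 3
  ρ[g/h](π[h](S)) → 3
  ((S ⋈[h=f] ρ[y/z](π[f,z](R))) ⋈[h=g] ρ[g/h](π[h](S))) → 2
  π[h](((S ⋈[h=f] ρ[y/z](π[f,z](R))) ⋈[h=g] ρ[g/h](π[h](S)))) → 2

|E| = 2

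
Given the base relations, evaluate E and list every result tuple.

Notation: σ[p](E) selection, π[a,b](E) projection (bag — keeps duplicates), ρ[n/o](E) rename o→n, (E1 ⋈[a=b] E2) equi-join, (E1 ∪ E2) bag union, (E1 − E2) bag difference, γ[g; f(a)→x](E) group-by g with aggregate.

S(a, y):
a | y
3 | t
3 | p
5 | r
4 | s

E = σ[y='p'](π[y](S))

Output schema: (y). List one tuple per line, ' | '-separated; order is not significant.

Subexpression sizes:
  S → 4
  π[y](S) → 4
  σ[y='p'](π[y](S)) → 1

== RESULT ==
y
p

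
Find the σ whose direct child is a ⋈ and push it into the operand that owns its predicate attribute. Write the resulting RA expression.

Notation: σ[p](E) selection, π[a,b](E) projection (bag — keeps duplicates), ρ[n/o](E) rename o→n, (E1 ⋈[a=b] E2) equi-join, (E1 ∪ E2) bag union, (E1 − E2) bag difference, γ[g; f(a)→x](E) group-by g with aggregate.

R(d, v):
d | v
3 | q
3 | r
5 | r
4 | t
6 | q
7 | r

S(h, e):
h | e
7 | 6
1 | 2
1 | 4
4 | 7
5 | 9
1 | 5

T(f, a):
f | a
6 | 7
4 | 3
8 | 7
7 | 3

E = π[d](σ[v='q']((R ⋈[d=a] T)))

σ filters on v, owned by the left side.
E' = π[d]((σ[v='q'](R) ⋈[d=a] T))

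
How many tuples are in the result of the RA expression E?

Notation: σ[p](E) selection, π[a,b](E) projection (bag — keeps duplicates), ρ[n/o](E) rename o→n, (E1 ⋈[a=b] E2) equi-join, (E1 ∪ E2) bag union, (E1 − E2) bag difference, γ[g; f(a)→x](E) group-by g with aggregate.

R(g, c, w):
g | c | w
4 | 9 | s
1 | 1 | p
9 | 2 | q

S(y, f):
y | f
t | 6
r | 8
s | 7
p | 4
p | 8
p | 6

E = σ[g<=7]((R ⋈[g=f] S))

Row counts bottom-up:
  R → 3
  S → 6
  (R ⋈[g=f] S) → 1
  σ[g<=7]((R ⋈[g=f] S)) → 1

|E| = 1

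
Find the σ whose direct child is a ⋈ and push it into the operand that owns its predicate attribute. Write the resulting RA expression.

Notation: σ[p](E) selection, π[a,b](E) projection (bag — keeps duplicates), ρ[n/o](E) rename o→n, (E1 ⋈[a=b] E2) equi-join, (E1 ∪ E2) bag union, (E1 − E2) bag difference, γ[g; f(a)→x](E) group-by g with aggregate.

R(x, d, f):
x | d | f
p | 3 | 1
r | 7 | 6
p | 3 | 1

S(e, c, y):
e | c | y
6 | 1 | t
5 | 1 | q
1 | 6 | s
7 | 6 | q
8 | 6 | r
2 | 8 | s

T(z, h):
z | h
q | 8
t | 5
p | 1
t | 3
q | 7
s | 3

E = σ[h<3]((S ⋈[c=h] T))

σ filters on h, owned by the right side.
E' = (S ⋈[c=h] σ[h<3](T))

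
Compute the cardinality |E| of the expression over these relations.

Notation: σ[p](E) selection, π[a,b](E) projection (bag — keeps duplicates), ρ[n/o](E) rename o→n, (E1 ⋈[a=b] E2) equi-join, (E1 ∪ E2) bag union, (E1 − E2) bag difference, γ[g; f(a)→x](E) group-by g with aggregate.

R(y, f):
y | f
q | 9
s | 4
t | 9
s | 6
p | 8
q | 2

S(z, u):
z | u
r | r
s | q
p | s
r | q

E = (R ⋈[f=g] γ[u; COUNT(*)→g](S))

Subexpression sizes:
  R → 6
  S → 4
  γ[u; COUNT(*)→g](S) → 3
  (R ⋈[f=g] γ[u; COUNT(*)→g](S)) → 1

|E| = 1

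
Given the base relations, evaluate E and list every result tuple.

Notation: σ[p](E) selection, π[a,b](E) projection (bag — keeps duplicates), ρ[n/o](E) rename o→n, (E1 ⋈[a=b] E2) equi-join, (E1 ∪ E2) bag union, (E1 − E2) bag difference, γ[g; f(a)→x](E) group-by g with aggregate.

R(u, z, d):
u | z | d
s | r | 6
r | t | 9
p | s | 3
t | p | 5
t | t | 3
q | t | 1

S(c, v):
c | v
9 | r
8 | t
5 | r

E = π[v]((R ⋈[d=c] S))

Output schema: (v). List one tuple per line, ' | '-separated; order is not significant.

Per-node cardinality:
  R → 6
  S → 3
  (R ⋈[d=c] S) → 2
  π[v]((R ⋈[d=c] S)) → 2

== RESULT ==
v
r
r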